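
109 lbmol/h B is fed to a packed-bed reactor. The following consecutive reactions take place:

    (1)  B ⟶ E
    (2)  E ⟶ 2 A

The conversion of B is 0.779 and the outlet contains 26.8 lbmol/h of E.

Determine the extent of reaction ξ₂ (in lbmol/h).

ξ₂ = 58.1 lbmol/h

Conversion of B: B consumed = 1ξ₁ = 0.779 × 109 → ξ₁ = 84.91 lbmol/h.
E balance: n_E = 0 + 1ξ₁ − 1ξ₂ = 26.8 → ξ₂ = (1·84.91 − 26.8)/1 = 58.11 lbmol/h.
Outlet amounts (n = n₀ + Σ ν·ξ):
  B: 109 − 1(84.91) = 24.09
  E: 0 + 1(84.91) − 1(58.11) = 26.8
  A: 0 + 2(58.11) = 116.2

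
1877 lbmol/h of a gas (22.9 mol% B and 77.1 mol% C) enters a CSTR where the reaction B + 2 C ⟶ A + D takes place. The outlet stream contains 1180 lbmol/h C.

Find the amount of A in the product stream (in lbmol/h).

For C: n = n₀ − 2ξ → 1180 = 1447 − 2ξ, giving ξ = 133.6 lbmol/h.
Outlet amounts (n = n₀ + ν ξ):
  B: 429.8 − 1(133.6) = 296.2
  C: 1447 − 2(133.6) = 1180
  A: 0 + 1(133.6) = 133.6
  D: 0 + 1(133.6) = 133.6

134 lbmol/h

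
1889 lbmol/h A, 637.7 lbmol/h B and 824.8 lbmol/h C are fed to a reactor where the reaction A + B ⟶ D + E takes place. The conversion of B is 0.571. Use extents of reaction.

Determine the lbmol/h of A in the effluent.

B reacted = 0.571 × 637.7 = 364.1 lbmol/h; ν_B = −1, so ξ = 364.1/1 = 364.1 lbmol/h.
Outlet amounts (n = n₀ + ν ξ):
  A: 1889 − 1(364.1) = 1525
  B: 637.7 − 1(364.1) = 273.6
  D: 0 + 1(364.1) = 364.1
  E: 0 + 1(364.1) = 364.1
  C: 824.8 (inert)

1520 lbmol/h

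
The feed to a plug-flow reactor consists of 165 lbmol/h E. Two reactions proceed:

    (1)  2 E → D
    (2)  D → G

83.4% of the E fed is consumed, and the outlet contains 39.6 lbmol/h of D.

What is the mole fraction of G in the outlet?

0.304

Conversion of E: E consumed = 2ξ₁ = 0.834 × 165 → ξ₁ = 68.8 lbmol/h.
D balance: n_D = 0 + 1ξ₁ − 1ξ₂ = 39.6 → ξ₂ = (1·68.8 − 39.6)/1 = 29.2 lbmol/h.
Outlet amounts (n = n₀ + Σ ν·ξ):
  E: 165 − 2(68.8) = 27.39
  D: 0 + 1(68.8) − 1(29.2) = 39.6
  G: 0 + 1(29.2) = 29.2
Total out = 96.2 lbmol/h; y_G = 29.2 / 96.2 = 0.3036.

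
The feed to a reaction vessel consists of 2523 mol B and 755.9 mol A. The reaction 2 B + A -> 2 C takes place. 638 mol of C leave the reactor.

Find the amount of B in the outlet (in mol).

1880 mol

For C: n = n₀ + 2ξ → 638 = 0 + 2ξ, giving ξ = 319 mol.
Outlet amounts (n = n₀ + ν ξ):
  B: 2523 − 2(319) = 1885
  A: 755.9 − 1(319) = 436.9
  C: 0 + 2(319) = 638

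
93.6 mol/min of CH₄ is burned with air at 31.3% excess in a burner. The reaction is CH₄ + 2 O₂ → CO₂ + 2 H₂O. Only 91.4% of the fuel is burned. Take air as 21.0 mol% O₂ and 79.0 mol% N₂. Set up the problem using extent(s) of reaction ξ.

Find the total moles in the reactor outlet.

1260 mol/min

Stoichiometric O₂ = 2 × 93.6 = 187.2 mol/min; O₂ fed = 187.2 × 1.313 = 245.8 mol/min.
N₂ fed = 245.8 × 79/21 = 924.7 mol/min.
Fuel reacted = 0.914 × 93.6 → ξ = 85.55 mol/min.
Outlet (n = n₀ + ν ξ):
  CH₄: 93.6 − 1(85.55) = 8.05
  O₂: 245.8 − 2(85.55) = 74.69
  N₂: 924.7 (inert)
  CO₂: 0 + 1(85.55) = 85.55
  H₂O: 0 + 2(85.55) = 171.1
Total out = 8.05 + 74.69 + 924.7 + 85.55 + 171.1 = 1264 mol/min.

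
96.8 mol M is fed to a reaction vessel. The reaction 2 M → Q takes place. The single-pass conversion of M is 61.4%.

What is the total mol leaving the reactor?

67.1 mol

M reacted = 0.614 × 96.8 = 59.44 mol; ν_M = −2, so ξ = 59.44/2 = 29.72 mol.
Outlet amounts (n = n₀ + ν ξ):
  M: 96.8 − 2(29.72) = 37.36
  Q: 0 + 1(29.72) = 29.72
Total out = 37.36 + 29.72 = 67.08 mol.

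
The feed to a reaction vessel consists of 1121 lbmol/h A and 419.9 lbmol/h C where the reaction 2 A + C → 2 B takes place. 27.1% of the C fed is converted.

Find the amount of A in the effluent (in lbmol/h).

893 lbmol/h

C reacted = 0.271 × 419.9 = 113.8 lbmol/h; ν_C = −1, so ξ = 113.8/1 = 113.8 lbmol/h.
Outlet amounts (n = n₀ + ν ξ):
  A: 1121 − 2(113.8) = 893.4
  C: 419.9 − 1(113.8) = 306.1
  B: 0 + 2(113.8) = 227.6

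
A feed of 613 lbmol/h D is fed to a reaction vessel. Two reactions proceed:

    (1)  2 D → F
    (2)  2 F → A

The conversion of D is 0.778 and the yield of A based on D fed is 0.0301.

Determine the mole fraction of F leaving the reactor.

0.566

Conversion of D: D consumed = 2ξ₁ = 0.778 × 613 → ξ₁ = 238.5 lbmol/h.
Yield of A: 1ξ₂ / 613 = 0.0301 → ξ₂ = 18.45 lbmol/h.
Outlet amounts (n = n₀ + Σ ν·ξ):
  D: 613 − 2(238.5) = 136.1
  F: 0 + 1(238.5) − 2(18.45) = 201.6
  A: 0 + 1(18.45) = 18.45
Total out = 356.1 lbmol/h; y_F = 201.6 / 356.1 = 0.566.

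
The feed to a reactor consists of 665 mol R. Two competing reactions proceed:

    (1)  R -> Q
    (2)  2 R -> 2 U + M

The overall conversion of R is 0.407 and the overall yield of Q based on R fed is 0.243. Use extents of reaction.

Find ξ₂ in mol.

ξ₂ = 54.5 mol

Yield of Q: 1ξ₁ / 665 = 0.243 → ξ₁ = 161.6 mol.
Conversion of R: 1ξ₁ + 2ξ₂ = 0.407 × 665 = 270.7 → ξ₂ = 54.53 mol.
Outlet amounts (n = n₀ + Σ ν·ξ):
  R: 665 − 1(161.6) − 2(54.53) = 394.3
  Q: 0 + 1(161.6) = 161.6
  U: 0 + 2(54.53) = 109.1
  M: 0 + 1(54.53) = 54.53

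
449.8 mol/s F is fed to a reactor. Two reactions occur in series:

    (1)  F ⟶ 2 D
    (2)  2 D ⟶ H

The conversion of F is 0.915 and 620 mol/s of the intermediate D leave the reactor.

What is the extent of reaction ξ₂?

ξ₂ = 102 mol/s

Conversion of F: F consumed = 1ξ₁ = 0.915 × 449.8 → ξ₁ = 411.6 mol/s.
D balance: n_D = 0 + 2ξ₁ − 2ξ₂ = 620 → ξ₂ = (2·411.6 − 620)/2 = 101.6 mol/s.
Outlet amounts (n = n₀ + Σ ν·ξ):
  F: 449.8 − 1(411.6) = 38.23
  D: 0 + 2(411.6) − 2(101.6) = 620
  H: 0 + 1(101.6) = 101.6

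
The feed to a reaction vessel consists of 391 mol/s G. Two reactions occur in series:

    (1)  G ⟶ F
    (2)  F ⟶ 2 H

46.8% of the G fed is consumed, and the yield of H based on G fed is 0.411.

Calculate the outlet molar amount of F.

Conversion of G: G consumed = 1ξ₁ = 0.468 × 391 → ξ₁ = 183 mol/s.
Yield of H: 2ξ₂ / 391 = 0.411 → ξ₂ = 80.35 mol/s.
Outlet amounts (n = n₀ + Σ ν·ξ):
  G: 391 − 1(183) = 208
  F: 0 + 1(183) − 1(80.35) = 102.6
  H: 0 + 2(80.35) = 160.7

103 mol/s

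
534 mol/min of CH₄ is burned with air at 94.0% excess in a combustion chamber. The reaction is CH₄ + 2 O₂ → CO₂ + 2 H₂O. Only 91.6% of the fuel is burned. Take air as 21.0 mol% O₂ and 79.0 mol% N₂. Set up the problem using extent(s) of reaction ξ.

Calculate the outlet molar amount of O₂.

1090 mol/min

Stoichiometric O₂ = 2 × 534 = 1068 mol/min; O₂ fed = 1068 × 1.940 = 2072 mol/min.
N₂ fed = 2072 × 79/21 = 7794 mol/min.
Fuel reacted = 0.916 × 534 → ξ = 489.1 mol/min.
Outlet (n = n₀ + ν ξ):
  CH₄: 534 − 1(489.1) = 44.86
  O₂: 2072 − 2(489.1) = 1094
  N₂: 7794 (inert)
  CO₂: 0 + 1(489.1) = 489.1
  H₂O: 0 + 2(489.1) = 978.3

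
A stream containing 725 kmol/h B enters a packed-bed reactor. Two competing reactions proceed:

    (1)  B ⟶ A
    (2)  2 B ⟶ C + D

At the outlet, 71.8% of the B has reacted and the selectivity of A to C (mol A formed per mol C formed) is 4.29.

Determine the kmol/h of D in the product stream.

Conversion of B: B consumed = 0.718 × 725 = 520.5 kmol/h = 1ξ₁ + 2ξ₂.
Selectivity: 1ξ₁ / (1ξ₂) = 4.29 → ξ₁ = 4.29 ξ₂.
Substitute: (1·4.29 + 2) ξ₂ = 520.5 → ξ₂ = 82.76 kmol/h, ξ₁ = 355 kmol/h.
Outlet amounts (n = n₀ + Σ ν·ξ):
  B: 725 − 1(355) − 2(82.76) = 204.5
  A: 0 + 1(355) = 355
  C: 0 + 1(82.76) = 82.76
  D: 0 + 1(82.76) = 82.76

82.8 kmol/h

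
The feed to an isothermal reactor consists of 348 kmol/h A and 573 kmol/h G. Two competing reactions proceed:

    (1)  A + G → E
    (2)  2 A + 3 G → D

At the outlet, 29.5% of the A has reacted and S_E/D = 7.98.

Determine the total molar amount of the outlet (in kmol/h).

798 kmol/h

Conversion of A: A consumed = 0.295 × 348 = 102.7 kmol/h = 1ξ₁ + 2ξ₂.
Selectivity: 1ξ₁ / (1ξ₂) = 7.98 → ξ₁ = 7.98 ξ₂.
Substitute: (1·7.98 + 2) ξ₂ = 102.7 → ξ₂ = 10.29 kmol/h, ξ₁ = 82.09 kmol/h.
Outlet amounts (n = n₀ + Σ ν·ξ):
  A: 348 − 1(82.09) − 2(10.29) = 245.3
  G: 573 − 1(82.09) − 3(10.29) = 460.1
  E: 0 + 1(82.09) = 82.09
  D: 0 + 1(10.29) = 10.29
Total out = 245.3 + 460.1 + 82.09 + 10.29 = 797.8 kmol/h.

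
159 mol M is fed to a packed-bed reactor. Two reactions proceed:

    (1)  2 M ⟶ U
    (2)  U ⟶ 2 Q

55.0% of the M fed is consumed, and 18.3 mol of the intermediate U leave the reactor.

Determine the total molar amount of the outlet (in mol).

141 mol

Conversion of M: M consumed = 2ξ₁ = 0.55 × 159 → ξ₁ = 43.73 mol.
U balance: n_U = 0 + 1ξ₁ − 1ξ₂ = 18.3 → ξ₂ = (1·43.73 − 18.3)/1 = 25.43 mol.
Outlet amounts (n = n₀ + Σ ν·ξ):
  M: 159 − 2(43.73) = 71.55
  U: 0 + 1(43.73) − 1(25.43) = 18.3
  Q: 0 + 2(25.43) = 50.85
Total out = 71.55 + 18.3 + 50.85 = 140.7 mol.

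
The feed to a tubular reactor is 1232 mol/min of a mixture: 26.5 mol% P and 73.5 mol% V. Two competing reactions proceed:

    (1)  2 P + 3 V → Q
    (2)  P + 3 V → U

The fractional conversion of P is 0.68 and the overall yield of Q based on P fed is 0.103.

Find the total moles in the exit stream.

633 mol/min

Yield of Q: 1ξ₁ / 326.5 = 0.103 → ξ₁ = 33.63 mol/min.
Conversion of P: 2ξ₁ + 1ξ₂ = 0.68 × 326.5 = 222 → ξ₂ = 154.8 mol/min.
Outlet amounts (n = n₀ + Σ ν·ξ):
  P: 326.5 − 2(33.63) − 1(154.8) = 104.5
  V: 905.5 − 3(33.63) − 3(154.8) = 340.4
  Q: 0 + 1(33.63) = 33.63
  U: 0 + 1(154.8) = 154.8
Total out = 104.5 + 340.4 + 33.63 + 154.8 = 633.2 mol/min.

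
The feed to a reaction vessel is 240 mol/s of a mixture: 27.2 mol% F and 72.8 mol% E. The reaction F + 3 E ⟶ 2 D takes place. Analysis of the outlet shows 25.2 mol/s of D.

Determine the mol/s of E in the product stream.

For D: n = n₀ + 2ξ → 25.2 = 0 + 2ξ, giving ξ = 12.6 mol/s.
Outlet amounts (n = n₀ + ν ξ):
  F: 65.28 − 1(12.6) = 52.68
  E: 174.7 − 3(12.6) = 136.9
  D: 0 + 2(12.6) = 25.2

137 mol/s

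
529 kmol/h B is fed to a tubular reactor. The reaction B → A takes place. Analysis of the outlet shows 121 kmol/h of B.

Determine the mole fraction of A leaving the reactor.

For B: n = n₀ − 1ξ → 121 = 529 − 1ξ, giving ξ = 408 kmol/h.
Outlet amounts (n = n₀ + ν ξ):
  B: 529 − 1(408) = 121
  A: 0 + 1(408) = 408
Total out = 529 kmol/h; y_A = 408 / 529 = 0.7713.

0.771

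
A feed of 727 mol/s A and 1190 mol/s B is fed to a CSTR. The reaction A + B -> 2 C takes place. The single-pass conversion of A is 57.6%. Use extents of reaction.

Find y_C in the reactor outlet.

0.437

A reacted = 0.576 × 727 = 418.8 mol/s; ν_A = −1, so ξ = 418.8/1 = 418.8 mol/s.
Outlet amounts (n = n₀ + ν ξ):
  A: 727 − 1(418.8) = 308.2
  B: 1190 − 1(418.8) = 771.2
  C: 0 + 2(418.8) = 837.5
Total out = 1917 mol/s; y_C = 837.5 / 1917 = 0.4369.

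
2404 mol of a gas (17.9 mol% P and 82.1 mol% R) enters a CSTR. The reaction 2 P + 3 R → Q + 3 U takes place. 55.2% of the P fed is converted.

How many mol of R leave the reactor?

P reacted = 0.552 × 430.3 = 237.5 mol; ν_P = −2, so ξ = 237.5/2 = 118.8 mol.
Outlet amounts (n = n₀ + ν ξ):
  P: 430.3 − 2(118.8) = 192.8
  R: 1974 − 3(118.8) = 1617
  Q: 0 + 1(118.8) = 118.8
  U: 0 + 3(118.8) = 356.3

1620 mol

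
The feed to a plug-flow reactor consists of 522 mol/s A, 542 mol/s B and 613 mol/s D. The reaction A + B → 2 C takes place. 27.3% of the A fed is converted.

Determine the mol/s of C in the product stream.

285 mol/s

A reacted = 0.273 × 522 = 142.5 mol/s; ν_A = −1, so ξ = 142.5/1 = 142.5 mol/s.
Outlet amounts (n = n₀ + ν ξ):
  A: 522 − 1(142.5) = 379.5
  B: 542 − 1(142.5) = 399.5
  C: 0 + 2(142.5) = 285
  D: 613 (inert)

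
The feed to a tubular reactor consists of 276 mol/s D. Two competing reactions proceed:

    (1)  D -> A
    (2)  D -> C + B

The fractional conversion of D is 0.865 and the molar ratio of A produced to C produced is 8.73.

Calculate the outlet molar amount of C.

24.5 mol/s

Conversion of D: D consumed = 0.865 × 276 = 238.7 mol/s = 1ξ₁ + 1ξ₂.
Selectivity: 1ξ₁ / (1ξ₂) = 8.73 → ξ₁ = 8.73 ξ₂.
Substitute: (1·8.73 + 1) ξ₂ = 238.7 → ξ₂ = 24.54 mol/s, ξ₁ = 214.2 mol/s.
Outlet amounts (n = n₀ + Σ ν·ξ):
  D: 276 − 1(214.2) − 1(24.54) = 37.26
  A: 0 + 1(214.2) = 214.2
  C: 0 + 1(24.54) = 24.54
  B: 0 + 1(24.54) = 24.54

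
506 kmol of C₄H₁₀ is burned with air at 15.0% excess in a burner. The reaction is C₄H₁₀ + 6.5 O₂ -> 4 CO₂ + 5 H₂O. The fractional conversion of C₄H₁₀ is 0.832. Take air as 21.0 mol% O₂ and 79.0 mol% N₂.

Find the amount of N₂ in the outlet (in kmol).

Stoichiometric O₂ = 6.5 × 506 = 3289 kmol; O₂ fed = 3289 × 1.150 = 3782 kmol.
N₂ fed = 3782 × 79/21 = 14230 kmol.
Fuel reacted = 0.832 × 506 → ξ = 421 kmol.
Outlet (n = n₀ + ν ξ):
  C₄H₁₀: 506 − 1(421) = 85.01
  O₂: 3782 − 6.5(421) = 1046
  N₂: 14230 (inert)
  CO₂: 0 + 4(421) = 1684
  H₂O: 0 + 5(421) = 2105

14200 kmol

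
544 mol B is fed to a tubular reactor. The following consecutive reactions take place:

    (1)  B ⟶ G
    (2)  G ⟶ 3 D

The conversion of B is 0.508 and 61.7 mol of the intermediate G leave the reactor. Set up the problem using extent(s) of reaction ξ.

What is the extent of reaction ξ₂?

ξ₂ = 215 mol

Conversion of B: B consumed = 1ξ₁ = 0.508 × 544 → ξ₁ = 276.4 mol.
G balance: n_G = 0 + 1ξ₁ − 1ξ₂ = 61.7 → ξ₂ = (1·276.4 − 61.7)/1 = 214.7 mol.
Outlet amounts (n = n₀ + Σ ν·ξ):
  B: 544 − 1(276.4) = 267.6
  G: 0 + 1(276.4) − 1(214.7) = 61.7
  D: 0 + 3(214.7) = 644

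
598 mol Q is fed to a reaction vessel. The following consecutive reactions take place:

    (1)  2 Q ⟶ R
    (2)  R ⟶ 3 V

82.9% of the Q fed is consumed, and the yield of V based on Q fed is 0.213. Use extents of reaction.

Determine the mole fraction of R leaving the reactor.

Conversion of Q: Q consumed = 2ξ₁ = 0.829 × 598 → ξ₁ = 247.9 mol.
Yield of V: 3ξ₂ / 598 = 0.213 → ξ₂ = 42.46 mol.
Outlet amounts (n = n₀ + Σ ν·ξ):
  Q: 598 − 2(247.9) = 102.3
  R: 0 + 1(247.9) − 1(42.46) = 205.4
  V: 0 + 3(42.46) = 127.4
Total out = 435 mol; y_R = 205.4 / 435 = 0.4722.

0.472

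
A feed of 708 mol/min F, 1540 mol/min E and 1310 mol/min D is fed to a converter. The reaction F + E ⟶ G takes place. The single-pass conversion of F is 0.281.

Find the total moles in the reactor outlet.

3360 mol/min

F reacted = 0.281 × 708 = 198.9 mol/min; ν_F = −1, so ξ = 198.9/1 = 198.9 mol/min.
Outlet amounts (n = n₀ + ν ξ):
  F: 708 − 1(198.9) = 509.1
  E: 1540 − 1(198.9) = 1341
  G: 0 + 1(198.9) = 198.9
  D: 1310 (inert)
Total out = 509.1 + 1341 + 198.9 + 1310 = 3359 mol/min.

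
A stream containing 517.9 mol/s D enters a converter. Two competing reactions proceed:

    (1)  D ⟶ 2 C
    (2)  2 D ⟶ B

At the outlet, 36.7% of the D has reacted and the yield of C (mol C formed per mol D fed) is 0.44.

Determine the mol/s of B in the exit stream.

Yield of C: 2ξ₁ / 517.9 = 0.44 → ξ₁ = 113.9 mol/s.
Conversion of D: 1ξ₁ + 2ξ₂ = 0.367 × 517.9 = 190.1 → ξ₂ = 38.07 mol/s.
Outlet amounts (n = n₀ + Σ ν·ξ):
  D: 517.9 − 1(113.9) − 2(38.07) = 327.8
  C: 0 + 2(113.9) = 227.9
  B: 0 + 1(38.07) = 38.07

38.1 mol/s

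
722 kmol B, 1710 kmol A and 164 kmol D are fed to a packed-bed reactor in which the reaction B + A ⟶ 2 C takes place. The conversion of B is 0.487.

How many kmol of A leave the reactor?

1360 kmol

B reacted = 0.487 × 722 = 351.6 kmol; ν_B = −1, so ξ = 351.6/1 = 351.6 kmol.
Outlet amounts (n = n₀ + ν ξ):
  B: 722 − 1(351.6) = 370.4
  A: 1710 − 1(351.6) = 1358
  C: 0 + 2(351.6) = 703.2
  D: 164 (inert)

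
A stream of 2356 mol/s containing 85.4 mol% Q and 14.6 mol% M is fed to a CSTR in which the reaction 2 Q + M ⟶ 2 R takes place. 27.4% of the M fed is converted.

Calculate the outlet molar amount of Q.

M reacted = 0.274 × 344 = 94.25 mol/s; ν_M = −1, so ξ = 94.25/1 = 94.25 mol/s.
Outlet amounts (n = n₀ + ν ξ):
  Q: 2012 − 2(94.25) = 1824
  M: 344 − 1(94.25) = 249.7
  R: 0 + 2(94.25) = 188.5

1820 mol/s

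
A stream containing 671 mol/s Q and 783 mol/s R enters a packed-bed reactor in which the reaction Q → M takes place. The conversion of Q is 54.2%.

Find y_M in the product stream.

0.25

Q reacted = 0.542 × 671 = 363.7 mol/s; ν_Q = −1, so ξ = 363.7/1 = 363.7 mol/s.
Outlet amounts (n = n₀ + ν ξ):
  Q: 671 − 1(363.7) = 307.3
  M: 0 + 1(363.7) = 363.7
  R: 783 (inert)
Total out = 1454 mol/s; y_M = 363.7 / 1454 = 0.2501.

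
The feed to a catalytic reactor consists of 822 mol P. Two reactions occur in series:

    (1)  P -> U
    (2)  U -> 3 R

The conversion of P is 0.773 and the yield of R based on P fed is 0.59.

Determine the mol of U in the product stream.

Conversion of P: P consumed = 1ξ₁ = 0.773 × 822 → ξ₁ = 635.4 mol.
Yield of R: 3ξ₂ / 822 = 0.59 → ξ₂ = 161.7 mol.
Outlet amounts (n = n₀ + Σ ν·ξ):
  P: 822 − 1(635.4) = 186.6
  U: 0 + 1(635.4) − 1(161.7) = 473.7
  R: 0 + 3(161.7) = 485

474 mol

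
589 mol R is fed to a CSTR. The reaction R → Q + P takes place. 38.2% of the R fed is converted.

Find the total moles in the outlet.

R reacted = 0.382 × 589 = 225 mol; ν_R = −1, so ξ = 225/1 = 225 mol.
Outlet amounts (n = n₀ + ν ξ):
  R: 589 − 1(225) = 364
  Q: 0 + 1(225) = 225
  P: 0 + 1(225) = 225
Total out = 364 + 225 + 225 = 814 mol.

814 mol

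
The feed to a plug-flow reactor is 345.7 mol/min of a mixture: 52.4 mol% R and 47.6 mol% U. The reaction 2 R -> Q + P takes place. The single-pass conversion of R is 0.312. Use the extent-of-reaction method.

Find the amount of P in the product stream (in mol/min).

28.3 mol/min

R reacted = 0.312 × 181.1 = 56.52 mol/min; ν_R = −2, so ξ = 56.52/2 = 28.26 mol/min.
Outlet amounts (n = n₀ + ν ξ):
  R: 181.1 − 2(28.26) = 124.6
  Q: 0 + 1(28.26) = 28.26
  P: 0 + 1(28.26) = 28.26
  U: 164.6 (inert)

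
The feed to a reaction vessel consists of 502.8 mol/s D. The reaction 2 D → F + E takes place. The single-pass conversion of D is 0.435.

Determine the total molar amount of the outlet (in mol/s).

D reacted = 0.435 × 502.8 = 218.7 mol/s; ν_D = −2, so ξ = 218.7/2 = 109.4 mol/s.
Outlet amounts (n = n₀ + ν ξ):
  D: 502.8 − 2(109.4) = 284.1
  F: 0 + 1(109.4) = 109.4
  E: 0 + 1(109.4) = 109.4
Total out = 284.1 + 109.4 + 109.4 = 502.8 mol/s.

503 mol/s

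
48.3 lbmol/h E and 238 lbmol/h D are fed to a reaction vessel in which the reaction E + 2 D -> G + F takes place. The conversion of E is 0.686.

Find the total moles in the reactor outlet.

253 lbmol/h

E reacted = 0.686 × 48.3 = 33.13 lbmol/h; ν_E = −1, so ξ = 33.13/1 = 33.13 lbmol/h.
Outlet amounts (n = n₀ + ν ξ):
  E: 48.3 − 1(33.13) = 15.17
  D: 238 − 2(33.13) = 171.7
  G: 0 + 1(33.13) = 33.13
  F: 0 + 1(33.13) = 33.13
Total out = 15.17 + 171.7 + 33.13 + 33.13 = 253.2 lbmol/h.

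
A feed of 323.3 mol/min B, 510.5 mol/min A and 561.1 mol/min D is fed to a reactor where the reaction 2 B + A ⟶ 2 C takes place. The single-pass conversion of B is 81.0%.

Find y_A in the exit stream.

B reacted = 0.81 × 323.3 = 261.9 mol/min; ν_B = −2, so ξ = 261.9/2 = 130.9 mol/min.
Outlet amounts (n = n₀ + ν ξ):
  B: 323.3 − 2(130.9) = 61.43
  A: 510.5 − 1(130.9) = 379.6
  C: 0 + 2(130.9) = 261.9
  D: 561.1 (inert)
Total out = 1264 mol/min; y_A = 379.6 / 1264 = 0.3003.

0.3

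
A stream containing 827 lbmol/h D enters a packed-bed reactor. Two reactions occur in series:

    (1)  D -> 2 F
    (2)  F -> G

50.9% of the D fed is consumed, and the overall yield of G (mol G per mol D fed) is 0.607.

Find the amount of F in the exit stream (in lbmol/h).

340 lbmol/h

Conversion of D: D consumed = 1ξ₁ = 0.509 × 827 → ξ₁ = 420.9 lbmol/h.
Yield of G: 1ξ₂ / 827 = 0.607 → ξ₂ = 502 lbmol/h.
Outlet amounts (n = n₀ + Σ ν·ξ):
  D: 827 − 1(420.9) = 406.1
  F: 0 + 2(420.9) − 1(502) = 339.9
  G: 0 + 1(502) = 502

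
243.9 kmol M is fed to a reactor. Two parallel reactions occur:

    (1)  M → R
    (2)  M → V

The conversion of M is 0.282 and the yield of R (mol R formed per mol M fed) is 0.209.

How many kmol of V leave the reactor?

17.8 kmol

Yield of R: 1ξ₁ / 243.9 = 0.209 → ξ₁ = 50.98 kmol.
Conversion of M: 1ξ₁ + 1ξ₂ = 0.282 × 243.9 = 68.78 → ξ₂ = 17.8 kmol.
Outlet amounts (n = n₀ + Σ ν·ξ):
  M: 243.9 − 1(50.98) − 1(17.8) = 175.1
  R: 0 + 1(50.98) = 50.98
  V: 0 + 1(17.8) = 17.8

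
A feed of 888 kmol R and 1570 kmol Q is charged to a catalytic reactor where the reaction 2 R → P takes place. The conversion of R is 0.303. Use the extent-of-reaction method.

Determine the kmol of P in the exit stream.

R reacted = 0.303 × 888 = 269.1 kmol; ν_R = −2, so ξ = 269.1/2 = 134.5 kmol.
Outlet amounts (n = n₀ + ν ξ):
  R: 888 − 2(134.5) = 618.9
  P: 0 + 1(134.5) = 134.5
  Q: 1570 (inert)

135 kmol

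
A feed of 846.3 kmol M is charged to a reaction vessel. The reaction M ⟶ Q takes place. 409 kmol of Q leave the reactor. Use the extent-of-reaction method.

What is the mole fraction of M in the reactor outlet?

For Q: n = n₀ + 1ξ → 409 = 0 + 1ξ, giving ξ = 409 kmol.
Outlet amounts (n = n₀ + ν ξ):
  M: 846.3 − 1(409) = 437.3
  Q: 0 + 1(409) = 409
Total out = 846.3 kmol; y_M = 437.3 / 846.3 = 0.5167.

0.517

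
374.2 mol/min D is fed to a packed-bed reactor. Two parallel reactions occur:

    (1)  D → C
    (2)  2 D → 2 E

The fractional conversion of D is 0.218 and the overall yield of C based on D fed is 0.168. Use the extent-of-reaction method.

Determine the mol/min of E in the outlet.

Yield of C: 1ξ₁ / 374.2 = 0.168 → ξ₁ = 62.87 mol/min.
Conversion of D: 1ξ₁ + 2ξ₂ = 0.218 × 374.2 = 81.58 → ξ₂ = 9.355 mol/min.
Outlet amounts (n = n₀ + Σ ν·ξ):
  D: 374.2 − 1(62.87) − 2(9.355) = 292.6
  C: 0 + 1(62.87) = 62.87
  E: 0 + 2(9.355) = 18.71

18.7 mol/min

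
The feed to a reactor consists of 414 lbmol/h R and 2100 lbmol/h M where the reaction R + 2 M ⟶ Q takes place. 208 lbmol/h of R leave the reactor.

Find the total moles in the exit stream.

For R: n = n₀ − 1ξ → 208 = 414 − 1ξ, giving ξ = 206 lbmol/h.
Outlet amounts (n = n₀ + ν ξ):
  R: 414 − 1(206) = 208
  M: 2100 − 2(206) = 1688
  Q: 0 + 1(206) = 206
Total out = 208 + 1688 + 206 = 2102 lbmol/h.

2100 lbmol/h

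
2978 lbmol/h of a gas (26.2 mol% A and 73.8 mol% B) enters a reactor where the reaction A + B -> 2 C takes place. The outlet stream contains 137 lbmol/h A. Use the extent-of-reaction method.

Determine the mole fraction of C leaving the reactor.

For A: n = n₀ − 1ξ → 137 = 780.2 − 1ξ, giving ξ = 643.2 lbmol/h.
Outlet amounts (n = n₀ + ν ξ):
  A: 780.2 − 1(643.2) = 137
  B: 2198 − 1(643.2) = 1555
  C: 0 + 2(643.2) = 1286
Total out = 2978 lbmol/h; y_C = 1286 / 2978 = 0.432.

0.432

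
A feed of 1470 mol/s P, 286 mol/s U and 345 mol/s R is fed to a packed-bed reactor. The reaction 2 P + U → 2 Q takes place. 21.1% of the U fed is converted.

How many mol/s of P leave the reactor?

U reacted = 0.211 × 286 = 60.35 mol/s; ν_U = −1, so ξ = 60.35/1 = 60.35 mol/s.
Outlet amounts (n = n₀ + ν ξ):
  P: 1470 − 2(60.35) = 1349
  U: 286 − 1(60.35) = 225.7
  Q: 0 + 2(60.35) = 120.7
  R: 345 (inert)

1350 mol/s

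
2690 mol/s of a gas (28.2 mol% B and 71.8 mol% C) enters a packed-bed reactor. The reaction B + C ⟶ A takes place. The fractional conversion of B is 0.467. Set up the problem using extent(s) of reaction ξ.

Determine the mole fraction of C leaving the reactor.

B reacted = 0.467 × 758.6 = 354.3 mol/s; ν_B = −1, so ξ = 354.3/1 = 354.3 mol/s.
Outlet amounts (n = n₀ + ν ξ):
  B: 758.6 − 1(354.3) = 404.3
  C: 1931 − 1(354.3) = 1577
  A: 0 + 1(354.3) = 354.3
Total out = 2336 mol/s; y_C = 1577 / 2336 = 0.6752.

0.675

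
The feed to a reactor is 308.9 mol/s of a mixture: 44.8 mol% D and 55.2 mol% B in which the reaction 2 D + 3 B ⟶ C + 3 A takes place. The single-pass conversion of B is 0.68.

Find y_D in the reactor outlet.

0.226

B reacted = 0.68 × 170.5 = 115.9 mol/s; ν_B = −3, so ξ = 115.9/3 = 38.65 mol/s.
Outlet amounts (n = n₀ + ν ξ):
  D: 138.4 − 2(38.65) = 61.09
  B: 170.5 − 3(38.65) = 54.56
  C: 0 + 1(38.65) = 38.65
  A: 0 + 3(38.65) = 115.9
Total out = 270.3 mol/s; y_D = 61.09 / 270.3 = 0.226.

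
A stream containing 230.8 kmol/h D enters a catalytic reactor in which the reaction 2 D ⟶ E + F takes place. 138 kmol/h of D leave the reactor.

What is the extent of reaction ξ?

For D: n = n₀ − 2ξ → 138 = 230.8 − 2ξ, giving ξ = 46.4 kmol/h.
Outlet amounts (n = n₀ + ν ξ):
  D: 230.8 − 2(46.4) = 138
  E: 0 + 1(46.4) = 46.4
  F: 0 + 1(46.4) = 46.4

ξ = 46.4 kmol/h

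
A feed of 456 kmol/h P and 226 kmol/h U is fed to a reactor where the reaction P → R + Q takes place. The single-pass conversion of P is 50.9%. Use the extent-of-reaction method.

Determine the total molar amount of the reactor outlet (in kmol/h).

914 kmol/h

P reacted = 0.509 × 456 = 232.1 kmol/h; ν_P = −1, so ξ = 232.1/1 = 232.1 kmol/h.
Outlet amounts (n = n₀ + ν ξ):
  P: 456 − 1(232.1) = 223.9
  R: 0 + 1(232.1) = 232.1
  Q: 0 + 1(232.1) = 232.1
  U: 226 (inert)
Total out = 223.9 + 232.1 + 232.1 + 226 = 914.1 kmol/h.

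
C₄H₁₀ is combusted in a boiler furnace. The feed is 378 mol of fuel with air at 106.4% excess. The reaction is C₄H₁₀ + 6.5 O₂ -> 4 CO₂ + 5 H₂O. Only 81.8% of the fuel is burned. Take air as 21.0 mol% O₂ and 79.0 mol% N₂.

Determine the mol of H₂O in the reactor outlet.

1550 mol

Stoichiometric O₂ = 6.5 × 378 = 2457 mol; O₂ fed = 2457 × 2.064 = 5071 mol.
N₂ fed = 5071 × 79/21 = 19080 mol.
Fuel reacted = 0.818 × 378 → ξ = 309.2 mol.
Outlet (n = n₀ + ν ξ):
  C₄H₁₀: 378 − 1(309.2) = 68.8
  O₂: 5071 − 6.5(309.2) = 3061
  N₂: 19080 (inert)
  CO₂: 0 + 4(309.2) = 1237
  H₂O: 0 + 5(309.2) = 1546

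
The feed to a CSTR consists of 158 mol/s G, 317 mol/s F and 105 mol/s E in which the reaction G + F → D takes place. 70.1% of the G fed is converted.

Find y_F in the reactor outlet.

G reacted = 0.701 × 158 = 110.8 mol/s; ν_G = −1, so ξ = 110.8/1 = 110.8 mol/s.
Outlet amounts (n = n₀ + ν ξ):
  G: 158 − 1(110.8) = 47.24
  F: 317 − 1(110.8) = 206.2
  D: 0 + 1(110.8) = 110.8
  E: 105 (inert)
Total out = 469.2 mol/s; y_F = 206.2 / 469.2 = 0.4395.

0.44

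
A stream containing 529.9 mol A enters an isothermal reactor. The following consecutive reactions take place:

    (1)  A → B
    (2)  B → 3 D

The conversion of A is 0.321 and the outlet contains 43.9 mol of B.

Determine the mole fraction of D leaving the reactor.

0.484

Conversion of A: A consumed = 1ξ₁ = 0.321 × 529.9 → ξ₁ = 170.1 mol.
B balance: n_B = 0 + 1ξ₁ − 1ξ₂ = 43.9 → ξ₂ = (1·170.1 − 43.9)/1 = 126.2 mol.
Outlet amounts (n = n₀ + Σ ν·ξ):
  A: 529.9 − 1(170.1) = 359.8
  B: 0 + 1(170.1) − 1(126.2) = 43.9
  D: 0 + 3(126.2) = 378.6
Total out = 782.3 mol; y_D = 378.6 / 782.3 = 0.484.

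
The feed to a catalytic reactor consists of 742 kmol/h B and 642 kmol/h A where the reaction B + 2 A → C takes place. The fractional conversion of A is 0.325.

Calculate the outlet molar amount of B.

638 kmol/h

A reacted = 0.325 × 642 = 208.7 kmol/h; ν_A = −2, so ξ = 208.7/2 = 104.3 kmol/h.
Outlet amounts (n = n₀ + ν ξ):
  B: 742 − 1(104.3) = 637.7
  A: 642 − 2(104.3) = 433.4
  C: 0 + 1(104.3) = 104.3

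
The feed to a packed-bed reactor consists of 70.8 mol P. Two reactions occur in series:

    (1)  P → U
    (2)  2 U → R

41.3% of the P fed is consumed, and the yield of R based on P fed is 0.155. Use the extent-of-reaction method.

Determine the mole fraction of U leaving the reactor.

Conversion of P: P consumed = 1ξ₁ = 0.413 × 70.8 → ξ₁ = 29.24 mol.
Yield of R: 1ξ₂ / 70.8 = 0.155 → ξ₂ = 10.97 mol.
Outlet amounts (n = n₀ + Σ ν·ξ):
  P: 70.8 − 1(29.24) = 41.56
  U: 0 + 1(29.24) − 2(10.97) = 7.292
  R: 0 + 1(10.97) = 10.97
Total out = 59.83 mol; y_U = 7.292 / 59.83 = 0.1219.

0.122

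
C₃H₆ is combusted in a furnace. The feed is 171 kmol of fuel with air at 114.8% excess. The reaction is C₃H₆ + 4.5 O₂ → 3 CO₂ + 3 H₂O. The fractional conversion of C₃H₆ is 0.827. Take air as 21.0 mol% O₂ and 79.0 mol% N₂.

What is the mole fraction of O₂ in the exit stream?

Stoichiometric O₂ = 4.5 × 171 = 769.5 kmol; O₂ fed = 769.5 × 2.148 = 1653 kmol.
N₂ fed = 1653 × 79/21 = 6218 kmol.
Fuel reacted = 0.827 × 171 → ξ = 141.4 kmol.
Outlet (n = n₀ + ν ξ):
  C₃H₆: 171 − 1(141.4) = 29.58
  O₂: 1653 − 4.5(141.4) = 1017
  N₂: 6218 (inert)
  CO₂: 0 + 3(141.4) = 424.3
  H₂O: 0 + 3(141.4) = 424.3
Total out = 8113 kmol; y_O₂ = 1017 / 8113 = 0.1253.

0.125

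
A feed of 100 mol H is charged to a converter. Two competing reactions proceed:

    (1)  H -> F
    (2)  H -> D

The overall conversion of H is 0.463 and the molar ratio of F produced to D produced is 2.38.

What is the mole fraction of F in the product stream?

Conversion of H: H consumed = 0.463 × 100 = 46.3 mol = 1ξ₁ + 1ξ₂.
Selectivity: 1ξ₁ / (1ξ₂) = 2.38 → ξ₁ = 2.38 ξ₂.
Substitute: (1·2.38 + 1) ξ₂ = 46.3 → ξ₂ = 13.7 mol, ξ₁ = 32.6 mol.
Outlet amounts (n = n₀ + Σ ν·ξ):
  H: 100 − 1(32.6) − 1(13.7) = 53.7
  F: 0 + 1(32.6) = 32.6
  D: 0 + 1(13.7) = 13.7
Total out = 100 mol; y_F = 32.6 / 100 = 0.326.

0.326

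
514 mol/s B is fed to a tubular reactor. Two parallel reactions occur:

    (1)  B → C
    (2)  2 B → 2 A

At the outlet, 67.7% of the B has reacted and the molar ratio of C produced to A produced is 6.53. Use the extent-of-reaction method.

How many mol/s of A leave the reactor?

Conversion of B: B consumed = 0.677 × 514 = 348 mol/s = 1ξ₁ + 2ξ₂.
Selectivity: 1ξ₁ / (2ξ₂) = 6.53 → ξ₁ = 13.06 ξ₂.
Substitute: (1·13.06 + 2) ξ₂ = 348 → ξ₂ = 23.11 mol/s, ξ₁ = 301.8 mol/s.
Outlet amounts (n = n₀ + Σ ν·ξ):
  B: 514 − 1(301.8) − 2(23.11) = 166
  C: 0 + 1(301.8) = 301.8
  A: 0 + 2(23.11) = 46.21

46.2 mol/s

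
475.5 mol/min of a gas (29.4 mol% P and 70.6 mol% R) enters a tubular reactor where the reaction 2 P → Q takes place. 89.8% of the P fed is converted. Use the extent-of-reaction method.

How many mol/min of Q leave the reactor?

62.8 mol/min

P reacted = 0.898 × 139.8 = 125.5 mol/min; ν_P = −2, so ξ = 125.5/2 = 62.77 mol/min.
Outlet amounts (n = n₀ + ν ξ):
  P: 139.8 − 2(62.77) = 14.26
  Q: 0 + 1(62.77) = 62.77
  R: 335.7 (inert)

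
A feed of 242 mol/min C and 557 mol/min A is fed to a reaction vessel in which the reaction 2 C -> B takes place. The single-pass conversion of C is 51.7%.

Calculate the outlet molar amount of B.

C reacted = 0.517 × 242 = 125.1 mol/min; ν_C = −2, so ξ = 125.1/2 = 62.56 mol/min.
Outlet amounts (n = n₀ + ν ξ):
  C: 242 − 2(62.56) = 116.9
  B: 0 + 1(62.56) = 62.56
  A: 557 (inert)

62.6 mol/min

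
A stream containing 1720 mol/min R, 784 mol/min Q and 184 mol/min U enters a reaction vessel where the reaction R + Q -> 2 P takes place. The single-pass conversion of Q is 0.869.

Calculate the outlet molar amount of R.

Q reacted = 0.869 × 784 = 681.3 mol/min; ν_Q = −1, so ξ = 681.3/1 = 681.3 mol/min.
Outlet amounts (n = n₀ + ν ξ):
  R: 1720 − 1(681.3) = 1039
  Q: 784 − 1(681.3) = 102.7
  P: 0 + 2(681.3) = 1363
  U: 184 (inert)

1040 mol/min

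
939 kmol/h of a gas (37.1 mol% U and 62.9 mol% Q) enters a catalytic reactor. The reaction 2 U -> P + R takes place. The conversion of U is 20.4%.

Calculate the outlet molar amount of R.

35.5 kmol/h

U reacted = 0.204 × 348.4 = 71.07 kmol/h; ν_U = −2, so ξ = 71.07/2 = 35.53 kmol/h.
Outlet amounts (n = n₀ + ν ξ):
  U: 348.4 − 2(35.53) = 277.3
  P: 0 + 1(35.53) = 35.53
  R: 0 + 1(35.53) = 35.53
  Q: 590.6 (inert)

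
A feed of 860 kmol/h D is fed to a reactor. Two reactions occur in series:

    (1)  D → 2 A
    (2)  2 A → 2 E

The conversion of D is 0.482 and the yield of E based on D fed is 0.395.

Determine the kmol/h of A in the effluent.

489 kmol/h

Conversion of D: D consumed = 1ξ₁ = 0.482 × 860 → ξ₁ = 414.5 kmol/h.
Yield of E: 2ξ₂ / 860 = 0.395 → ξ₂ = 169.8 kmol/h.
Outlet amounts (n = n₀ + Σ ν·ξ):
  D: 860 − 1(414.5) = 445.5
  A: 0 + 2(414.5) − 2(169.8) = 489.3
  E: 0 + 2(169.8) = 339.7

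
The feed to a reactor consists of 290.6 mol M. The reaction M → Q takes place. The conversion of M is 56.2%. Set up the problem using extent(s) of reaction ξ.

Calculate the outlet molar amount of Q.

163 mol

M reacted = 0.562 × 290.6 = 163.3 mol; ν_M = −1, so ξ = 163.3/1 = 163.3 mol.
Outlet amounts (n = n₀ + ν ξ):
  M: 290.6 − 1(163.3) = 127.3
  Q: 0 + 1(163.3) = 163.3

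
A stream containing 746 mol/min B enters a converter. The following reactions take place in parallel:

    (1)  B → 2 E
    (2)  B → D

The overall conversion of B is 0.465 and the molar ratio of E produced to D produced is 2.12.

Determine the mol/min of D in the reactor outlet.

168 mol/min

Conversion of B: B consumed = 0.465 × 746 = 346.9 mol/min = 1ξ₁ + 1ξ₂.
Selectivity: 2ξ₁ / (1ξ₂) = 2.12 → ξ₁ = 1.06 ξ₂.
Substitute: (1·1.06 + 1) ξ₂ = 346.9 → ξ₂ = 168.4 mol/min, ξ₁ = 178.5 mol/min.
Outlet amounts (n = n₀ + Σ ν·ξ):
  B: 746 − 1(178.5) − 1(168.4) = 399.1
  E: 0 + 2(178.5) = 357
  D: 0 + 1(168.4) = 168.4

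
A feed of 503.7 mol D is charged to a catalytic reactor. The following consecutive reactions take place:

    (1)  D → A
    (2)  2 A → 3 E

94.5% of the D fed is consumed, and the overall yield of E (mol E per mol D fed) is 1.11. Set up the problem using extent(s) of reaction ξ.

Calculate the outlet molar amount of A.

Conversion of D: D consumed = 1ξ₁ = 0.945 × 503.7 → ξ₁ = 476 mol.
Yield of E: 3ξ₂ / 503.7 = 1.11 → ξ₂ = 186.4 mol.
Outlet amounts (n = n₀ + Σ ν·ξ):
  D: 503.7 − 1(476) = 27.7
  A: 0 + 1(476) − 2(186.4) = 103.3
  E: 0 + 3(186.4) = 559.1

103 mol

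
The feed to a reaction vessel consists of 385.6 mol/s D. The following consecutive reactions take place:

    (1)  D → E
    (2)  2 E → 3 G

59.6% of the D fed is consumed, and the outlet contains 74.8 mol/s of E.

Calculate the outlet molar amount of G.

233 mol/s

Conversion of D: D consumed = 1ξ₁ = 0.596 × 385.6 → ξ₁ = 229.8 mol/s.
E balance: n_E = 0 + 1ξ₁ − 2ξ₂ = 74.8 → ξ₂ = (1·229.8 − 74.8)/2 = 77.51 mol/s.
Outlet amounts (n = n₀ + Σ ν·ξ):
  D: 385.6 − 1(229.8) = 155.8
  E: 0 + 1(229.8) − 2(77.51) = 74.8
  G: 0 + 3(77.51) = 232.5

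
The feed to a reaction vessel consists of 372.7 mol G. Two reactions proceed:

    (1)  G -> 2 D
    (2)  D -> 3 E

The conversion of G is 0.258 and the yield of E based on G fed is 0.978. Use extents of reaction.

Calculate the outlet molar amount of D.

Conversion of G: G consumed = 1ξ₁ = 0.258 × 372.7 → ξ₁ = 96.16 mol.
Yield of E: 3ξ₂ / 372.7 = 0.978 → ξ₂ = 121.5 mol.
Outlet amounts (n = n₀ + Σ ν·ξ):
  G: 372.7 − 1(96.16) = 276.5
  D: 0 + 2(96.16) − 1(121.5) = 70.81
  E: 0 + 3(121.5) = 364.5

70.8 mol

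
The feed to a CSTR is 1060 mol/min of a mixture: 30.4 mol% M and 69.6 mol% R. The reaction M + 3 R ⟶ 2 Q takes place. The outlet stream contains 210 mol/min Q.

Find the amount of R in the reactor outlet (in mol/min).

For Q: n = n₀ + 2ξ → 210 = 0 + 2ξ, giving ξ = 105 mol/min.
Outlet amounts (n = n₀ + ν ξ):
  M: 322.2 − 1(105) = 217.2
  R: 737.8 − 3(105) = 422.8
  Q: 0 + 2(105) = 210

423 mol/min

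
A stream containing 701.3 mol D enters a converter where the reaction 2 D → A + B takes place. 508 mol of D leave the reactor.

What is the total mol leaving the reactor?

For D: n = n₀ − 2ξ → 508 = 701.3 − 2ξ, giving ξ = 96.65 mol.
Outlet amounts (n = n₀ + ν ξ):
  D: 701.3 − 2(96.65) = 508
  A: 0 + 1(96.65) = 96.65
  B: 0 + 1(96.65) = 96.65
Total out = 508 + 96.65 + 96.65 = 701.3 mol.

701 mol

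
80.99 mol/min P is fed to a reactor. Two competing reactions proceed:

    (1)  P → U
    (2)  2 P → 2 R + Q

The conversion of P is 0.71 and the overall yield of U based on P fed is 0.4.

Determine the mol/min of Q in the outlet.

Yield of U: 1ξ₁ / 80.99 = 0.4 → ξ₁ = 32.4 mol/min.
Conversion of P: 1ξ₁ + 2ξ₂ = 0.71 × 80.99 = 57.5 → ξ₂ = 12.55 mol/min.
Outlet amounts (n = n₀ + Σ ν·ξ):
  P: 80.99 − 1(32.4) − 2(12.55) = 23.49
  U: 0 + 1(32.4) = 32.4
  R: 0 + 2(12.55) = 25.11
  Q: 0 + 1(12.55) = 12.55

12.6 mol/min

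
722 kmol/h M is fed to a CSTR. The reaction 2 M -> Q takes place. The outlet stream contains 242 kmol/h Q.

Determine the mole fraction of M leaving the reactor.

0.496

For Q: n = n₀ + 1ξ → 242 = 0 + 1ξ, giving ξ = 242 kmol/h.
Outlet amounts (n = n₀ + ν ξ):
  M: 722 − 2(242) = 238
  Q: 0 + 1(242) = 242
Total out = 480 kmol/h; y_M = 238 / 480 = 0.4958.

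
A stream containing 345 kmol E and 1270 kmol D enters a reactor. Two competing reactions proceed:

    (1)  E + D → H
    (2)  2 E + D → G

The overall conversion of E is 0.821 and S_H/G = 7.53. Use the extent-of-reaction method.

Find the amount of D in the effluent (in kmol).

1020 kmol

Conversion of E: E consumed = 0.821 × 345 = 283.2 kmol = 1ξ₁ + 2ξ₂.
Selectivity: 1ξ₁ / (1ξ₂) = 7.53 → ξ₁ = 7.53 ξ₂.
Substitute: (1·7.53 + 2) ξ₂ = 283.2 → ξ₂ = 29.72 kmol, ξ₁ = 223.8 kmol.
Outlet amounts (n = n₀ + Σ ν·ξ):
  E: 345 − 1(223.8) − 2(29.72) = 61.75
  D: 1270 − 1(223.8) − 1(29.72) = 1016
  H: 0 + 1(223.8) = 223.8
  G: 0 + 1(29.72) = 29.72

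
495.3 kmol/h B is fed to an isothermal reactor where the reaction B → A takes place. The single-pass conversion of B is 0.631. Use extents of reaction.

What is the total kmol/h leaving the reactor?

B reacted = 0.631 × 495.3 = 312.5 kmol/h; ν_B = −1, so ξ = 312.5/1 = 312.5 kmol/h.
Outlet amounts (n = n₀ + ν ξ):
  B: 495.3 − 1(312.5) = 182.8
  A: 0 + 1(312.5) = 312.5
Total out = 182.8 + 312.5 = 495.3 kmol/h.

495 kmol/h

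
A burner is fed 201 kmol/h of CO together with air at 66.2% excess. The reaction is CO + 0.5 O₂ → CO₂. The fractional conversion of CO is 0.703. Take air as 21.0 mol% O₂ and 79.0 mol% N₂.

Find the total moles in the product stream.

926 kmol/h

Stoichiometric O₂ = 0.5 × 201 = 100.5 kmol/h; O₂ fed = 100.5 × 1.662 = 167 kmol/h.
N₂ fed = 167 × 79/21 = 628.4 kmol/h.
Fuel reacted = 0.703 × 201 → ξ = 141.3 kmol/h.
Outlet (n = n₀ + ν ξ):
  CO: 201 − 1(141.3) = 59.7
  O₂: 167 − 0.5(141.3) = 96.38
  N₂: 628.4 (inert)
  CO₂: 0 + 1(141.3) = 141.3
Total out = 59.7 + 96.38 + 628.4 + 141.3 = 925.7 kmol/h.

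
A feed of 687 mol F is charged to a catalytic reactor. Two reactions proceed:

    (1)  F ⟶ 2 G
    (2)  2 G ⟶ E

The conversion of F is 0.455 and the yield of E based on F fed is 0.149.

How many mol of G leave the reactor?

420 mol

Conversion of F: F consumed = 1ξ₁ = 0.455 × 687 → ξ₁ = 312.6 mol.
Yield of E: 1ξ₂ / 687 = 0.149 → ξ₂ = 102.4 mol.
Outlet amounts (n = n₀ + Σ ν·ξ):
  F: 687 − 1(312.6) = 374.4
  G: 0 + 2(312.6) − 2(102.4) = 420.4
  E: 0 + 1(102.4) = 102.4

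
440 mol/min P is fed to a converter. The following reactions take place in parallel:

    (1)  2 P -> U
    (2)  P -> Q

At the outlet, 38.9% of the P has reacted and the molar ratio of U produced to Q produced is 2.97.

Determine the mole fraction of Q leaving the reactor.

0.0672

Conversion of P: P consumed = 0.389 × 440 = 171.2 mol/min = 2ξ₁ + 1ξ₂.
Selectivity: 1ξ₁ / (1ξ₂) = 2.97 → ξ₁ = 2.97 ξ₂.
Substitute: (2·2.97 + 1) ξ₂ = 171.2 → ξ₂ = 24.66 mol/min, ξ₁ = 73.25 mol/min.
Outlet amounts (n = n₀ + Σ ν·ξ):
  P: 440 − 2(73.25) − 1(24.66) = 268.8
  U: 0 + 1(73.25) = 73.25
  Q: 0 + 1(24.66) = 24.66
Total out = 366.8 mol/min; y_Q = 24.66 / 366.8 = 0.06725.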